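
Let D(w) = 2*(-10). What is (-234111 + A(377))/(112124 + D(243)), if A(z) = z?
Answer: -116867/56052 ≈ -2.0850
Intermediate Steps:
D(w) = -20
(-234111 + A(377))/(112124 + D(243)) = (-234111 + 377)/(112124 - 20) = -233734/112104 = -233734*1/112104 = -116867/56052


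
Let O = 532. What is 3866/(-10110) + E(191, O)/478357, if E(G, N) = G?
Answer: -923698576/2418094635 ≈ -0.38199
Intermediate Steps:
3866/(-10110) + E(191, O)/478357 = 3866/(-10110) + 191/478357 = 3866*(-1/10110) + 191*(1/478357) = -1933/5055 + 191/478357 = -923698576/2418094635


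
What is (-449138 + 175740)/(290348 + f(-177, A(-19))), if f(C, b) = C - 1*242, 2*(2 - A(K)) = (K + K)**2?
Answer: -273398/289929 ≈ -0.94298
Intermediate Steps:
A(K) = 2 - 2*K**2 (A(K) = 2 - (K + K)**2/2 = 2 - 4*K**2/2 = 2 - 2*K**2)
f(C, b) = -242 + C (f(C, b) = C - 242 = -242 + C)
(-449138 + 175740)/(290348 + f(-177, A(-19))) = (-449138 + 175740)/(290348 + (-242 - 177)) = -273398/(290348 - 419) = -273398/289929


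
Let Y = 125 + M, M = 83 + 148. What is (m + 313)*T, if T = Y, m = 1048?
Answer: 484516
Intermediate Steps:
M = 231
Y = 356 (Y = 125 + 231 = 356)
T = 356
(m + 313)*T = (1048 + 313)*356 = 1361*356 = 484516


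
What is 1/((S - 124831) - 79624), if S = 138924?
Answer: -1/65531 ≈ -1.5260e-5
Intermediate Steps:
1/((S - 124831) - 79624) = 1/((138924 - 124831) - 79624) = 1/(14093 - 79624) = 1/(-65531) = -1/65531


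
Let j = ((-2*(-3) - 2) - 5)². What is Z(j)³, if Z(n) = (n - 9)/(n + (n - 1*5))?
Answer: 512/27 ≈ 18.963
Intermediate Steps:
j = 1 (j = ((6 - 2) - 5)² = (4 - 5)² = (-1)² = 1)
Z(n) = (-9 + n)/(-5 + 2*n) (Z(n) = (-9 + n)/(n + (n - 5)) = (-9 + n)/(n + (-5 + n)) = (-9 + n)/(-5 + 2*n))
Z(j)³ = ((-9 + 1)/(-5 + 2*1))³ = (-8/(-5 + 2))³ = (-8/(-3))³ = (-⅓*(-8))³ = (8/3)³ = 512/27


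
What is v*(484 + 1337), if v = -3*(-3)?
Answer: 16389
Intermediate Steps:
v = 9
v*(484 + 1337) = 9*(484 + 1337) = 9*1821 = 16389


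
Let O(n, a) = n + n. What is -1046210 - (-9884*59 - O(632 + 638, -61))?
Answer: -460514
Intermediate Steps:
O(n, a) = 2*n
-1046210 - (-9884*59 - O(632 + 638, -61)) = -1046210 - (-9884*59 - 2*(632 + 638)) = -1046210 - (-583156 - 2*1270) = -1046210 - (-583156 - 1*2540) = -1046210 - (-583156 - 2540) = -1046210 - 1*(-585696) = -1046210 + 585696 = -460514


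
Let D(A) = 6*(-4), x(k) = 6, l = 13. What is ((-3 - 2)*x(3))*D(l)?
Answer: 720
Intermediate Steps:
D(A) = -24
((-3 - 2)*x(3))*D(l) = ((-3 - 2)*6)*(-24) = -5*6*(-24) = -30*(-24) = 720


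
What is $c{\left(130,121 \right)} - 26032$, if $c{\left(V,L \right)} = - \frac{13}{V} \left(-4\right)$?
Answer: $- \frac{130158}{5} \approx -26032.0$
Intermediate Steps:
$c{\left(V,L \right)} = \frac{52}{V}$
$c{\left(130,121 \right)} - 26032 = \frac{52}{130} - 26032 = 52 \cdot \frac{1}{130} - 26032 = \frac{2}{5} - 26032 = - \frac{130158}{5}$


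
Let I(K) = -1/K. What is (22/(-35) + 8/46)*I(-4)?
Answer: -183/1610 ≈ -0.11366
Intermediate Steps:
(22/(-35) + 8/46)*I(-4) = (22/(-35) + 8/46)*(-1/(-4)) = (22*(-1/35) + 8*(1/46))*(-1*(-¼)) = (-22/35 + 4/23)*(¼) = -366/805*¼ = -183/1610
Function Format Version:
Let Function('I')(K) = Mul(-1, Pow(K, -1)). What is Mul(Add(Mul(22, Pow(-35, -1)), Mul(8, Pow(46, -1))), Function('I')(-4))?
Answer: Rational(-183, 1610) ≈ -0.11366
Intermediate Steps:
Mul(Add(Mul(22, Pow(-35, -1)), Mul(8, Pow(46, -1))), Function('I')(-4)) = Mul(Add(Mul(22, Pow(-35, -1)), Mul(8, Pow(46, -1))), Mul(-1, Pow(-4, -1))) = Mul(Add(Mul(22, Rational(-1, 35)), Mul(8, Rational(1, 46))), Mul(-1, Rational(-1, 4))) = Mul(Add(Rational(-22, 35), Rational(4, 23)), Rational(1, 4)) = Mul(Rational(-366, 805), Rational(1, 4)) = Rational(-183, 1610)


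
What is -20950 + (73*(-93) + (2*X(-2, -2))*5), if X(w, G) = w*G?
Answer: -27699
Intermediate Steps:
X(w, G) = G*w
-20950 + (73*(-93) + (2*X(-2, -2))*5) = -20950 + (73*(-93) + (2*(-2*(-2)))*5) = -20950 + (-6789 + (2*4)*5) = -20950 + (-6789 + 8*5) = -20950 + (-6789 + 40) = -20950 - 6749 = -27699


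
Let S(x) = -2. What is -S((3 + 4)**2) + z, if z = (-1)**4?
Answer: 3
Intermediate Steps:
z = 1
-S((3 + 4)**2) + z = -1*(-2) + 1 = 2 + 1 = 3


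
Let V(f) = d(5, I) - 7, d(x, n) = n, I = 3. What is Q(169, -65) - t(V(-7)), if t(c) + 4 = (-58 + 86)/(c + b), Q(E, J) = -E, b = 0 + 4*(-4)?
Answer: -818/5 ≈ -163.60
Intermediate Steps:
b = -16 (b = 0 - 16 = -16)
V(f) = -4 (V(f) = 3 - 7 = -4)
t(c) = -4 + 28/(-16 + c) (t(c) = -4 + (-58 + 86)/(c - 16) = -4 + 28/(-16 + c))
Q(169, -65) - t(V(-7)) = -1*169 - 4*(23 - 1*(-4))/(-16 - 4) = -169 - 4*(23 + 4)/(-20) = -169 - 4*(-1)*27/20 = -169 - 1*(-27/5) = -169 + 27/5 = -818/5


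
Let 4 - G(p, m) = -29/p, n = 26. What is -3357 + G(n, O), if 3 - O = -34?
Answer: -87149/26 ≈ -3351.9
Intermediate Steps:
O = 37 (O = 3 - 1*(-34) = 3 + 34 = 37)
G(p, m) = 4 + 29/p (G(p, m) = 4 - (-29)/p = 4 + 29/p)
-3357 + G(n, O) = -3357 + (4 + 29/26) = -3357 + 133/26 = -87149/26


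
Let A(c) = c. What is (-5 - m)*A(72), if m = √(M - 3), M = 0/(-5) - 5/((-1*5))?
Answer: -360 - 72*I*√2 ≈ -360.0 - 101.82*I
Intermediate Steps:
M = 1 (M = 0*(-⅕) - 5/(-5) = 0 - 5*(-⅕) = 0 + 1 = 1)
m = I*√2 (m = √(1 - 3) = √(-2) = I*√2 ≈ 1.4142*I)
(-5 - m)*A(72) = (-5 - I*√2)*72 = -360 - 72*I*√2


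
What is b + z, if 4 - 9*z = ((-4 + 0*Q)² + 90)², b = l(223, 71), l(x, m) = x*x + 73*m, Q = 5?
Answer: 53664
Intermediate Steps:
l(x, m) = x² + 73*m
b = 54912 (b = 223² + 73*71 = 49729 + 5183 = 54912)
z = -1248 (z = 4/9 - ((-4 + 0*5)² + 90)²/9 = 4/9 - ((-4 + 0)² + 90)²/9 = 4/9 - ((-4)² + 90)²/9 = 4/9 - (16 + 90)²/9 = 4/9 - ⅑*106² = 4/9 - ⅑*11236 = 4/9 - 11236/9 = -1248)
b + z = 54912 - 1248 = 53664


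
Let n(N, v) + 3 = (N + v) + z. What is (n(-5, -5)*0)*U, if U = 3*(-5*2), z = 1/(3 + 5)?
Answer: 0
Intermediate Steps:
z = ⅛ (z = 1/8 = ⅛ ≈ 0.12500)
n(N, v) = -23/8 + N + v (n(N, v) = -3 + ((N + v) + ⅛) = -3 + (⅛ + N + v) = -23/8 + N + v)
U = -30 (U = 3*(-10) = -30)
(n(-5, -5)*0)*U = ((-23/8 - 5 - 5)*0)*(-30) = -103/8*0*(-30) = 0*(-30) = 0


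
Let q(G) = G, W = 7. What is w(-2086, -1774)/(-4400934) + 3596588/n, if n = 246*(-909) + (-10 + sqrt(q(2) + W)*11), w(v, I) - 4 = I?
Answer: -2637991776187/164001538999 ≈ -16.085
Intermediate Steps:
w(v, I) = 4 + I
n = -223591 (n = 246*(-909) + (-10 + sqrt(2 + 7)*11) = -223614 + (-10 + sqrt(9)*11) = -223614 + (-10 + 3*11) = -223614 + (-10 + 33) = -223614 + 23 = -223591)
w(-2086, -1774)/(-4400934) + 3596588/n = (4 - 1774)/(-4400934) + 3596588/(-223591) = -1770*(-1/4400934) + 3596588*(-1/223591) = 295/733489 - 3596588/223591 = -2637991776187/164001538999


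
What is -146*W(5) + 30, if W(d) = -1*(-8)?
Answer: -1138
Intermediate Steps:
W(d) = 8
-146*W(5) + 30 = -146*8 + 30 = -1168 + 30 = -1138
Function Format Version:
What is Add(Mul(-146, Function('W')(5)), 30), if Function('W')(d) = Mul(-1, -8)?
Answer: -1138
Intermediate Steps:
Function('W')(d) = 8
Add(Mul(-146, Function('W')(5)), 30) = Add(Mul(-146, 8), 30) = Add(-1168, 30) = -1138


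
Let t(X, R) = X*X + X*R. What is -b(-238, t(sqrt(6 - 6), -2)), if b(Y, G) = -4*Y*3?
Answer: -2856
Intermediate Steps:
t(X, R) = X**2 + R*X
b(Y, G) = -12*Y
-b(-238, t(sqrt(6 - 6), -2)) = -(-12)*(-238) = -1*2856 = -2856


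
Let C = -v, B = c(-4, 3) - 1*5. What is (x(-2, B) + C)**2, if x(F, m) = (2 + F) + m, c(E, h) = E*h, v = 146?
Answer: 26569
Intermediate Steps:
B = -17 (B = -4*3 - 1*5 = -12 - 5 = -17)
x(F, m) = 2 + F + m
C = -146 (C = -1*146 = -146)
(x(-2, B) + C)**2 = ((2 - 2 - 17) - 146)**2 = (-17 - 146)**2 = (-163)**2 = 26569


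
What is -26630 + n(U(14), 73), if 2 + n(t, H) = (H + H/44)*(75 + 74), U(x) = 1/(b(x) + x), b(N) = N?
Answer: -682343/44 ≈ -15508.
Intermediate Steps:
U(x) = 1/(2*x) (U(x) = 1/(x + x) = 1/(2*x))
n(t, H) = -2 + 6705*H/44 (n(t, H) = -2 + (H + H/44)*(75 + 74) = -2 + (H + H*(1/44))*149 = -2 + (H + H/44)*149 = -2 + (45*H/44)*149 = -2 + 6705*H/44)
-26630 + n(U(14), 73) = -26630 + (-2 + (6705/44)*73) = -26630 + (-2 + 489465/44) = -26630 + 489377/44 = -682343/44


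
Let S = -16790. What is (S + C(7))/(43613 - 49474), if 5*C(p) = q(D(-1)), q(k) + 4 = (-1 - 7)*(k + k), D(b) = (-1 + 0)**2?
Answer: 16794/5861 ≈ 2.8654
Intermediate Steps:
D(b) = 1 (D(b) = (-1)**2 = 1)
q(k) = -4 - 16*k (q(k) = -4 + (-1 - 7)*(k + k) = -4 - 16*k)
C(p) = -4 (C(p) = (-4 - 16*1)/5 = (-4 - 16)/5 = (1/5)*(-20) = -4)
(S + C(7))/(43613 - 49474) = (-16790 - 4)/(43613 - 49474) = -16794/(-5861) = -16794*(-1/5861) = 16794/5861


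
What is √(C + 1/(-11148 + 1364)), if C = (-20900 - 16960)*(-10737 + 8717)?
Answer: √1830226654058354/4892 ≈ 8745.1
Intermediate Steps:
C = 76477200 (C = -37860*(-2020) = 76477200)
√(C + 1/(-11148 + 1364)) = √(76477200 + 1/(-11148 + 1364)) = √(76477200 + 1/(-9784)) = √(76477200 - 1/9784) = √(748252924799/9784) = √1830226654058354/4892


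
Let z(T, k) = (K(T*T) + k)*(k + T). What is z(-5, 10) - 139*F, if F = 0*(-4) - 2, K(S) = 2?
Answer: 338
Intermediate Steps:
z(T, k) = (2 + k)*(T + k) (z(T, k) = (2 + k)*(k + T) = (2 + k)*(T + k))
F = -2 (F = 0 - 2 = -2)
z(-5, 10) - 139*F = (10² + 2*(-5) + 2*10 - 5*10) - 139*(-2) = (100 - 10 + 20 - 50) + 278 = 60 + 278 = 338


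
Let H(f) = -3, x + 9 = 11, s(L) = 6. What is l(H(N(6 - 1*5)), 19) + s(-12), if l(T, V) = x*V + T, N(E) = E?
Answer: 41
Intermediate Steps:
x = 2 (x = -9 + 11 = 2)
l(T, V) = T + 2*V (l(T, V) = 2*V + T = T + 2*V)
l(H(N(6 - 1*5)), 19) + s(-12) = (-3 + 2*19) + 6 = (-3 + 38) + 6 = 35 + 6 = 41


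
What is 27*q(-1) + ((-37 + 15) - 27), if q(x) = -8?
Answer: -265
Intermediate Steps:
27*q(-1) + ((-37 + 15) - 27) = 27*(-8) + ((-37 + 15) - 27) = -216 + (-22 - 27) = -216 - 49 = -265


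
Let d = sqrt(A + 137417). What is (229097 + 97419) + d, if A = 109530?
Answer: 326516 + sqrt(246947) ≈ 3.2701e+5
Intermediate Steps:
d = sqrt(246947) (d = sqrt(109530 + 137417) = sqrt(246947) ≈ 496.94)
(229097 + 97419) + d = (229097 + 97419) + sqrt(246947) = 326516 + sqrt(246947)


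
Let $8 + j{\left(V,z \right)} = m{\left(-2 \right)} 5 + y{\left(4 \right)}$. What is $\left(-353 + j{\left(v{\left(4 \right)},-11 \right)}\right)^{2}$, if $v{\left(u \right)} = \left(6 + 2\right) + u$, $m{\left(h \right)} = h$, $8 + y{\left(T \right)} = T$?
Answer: $140625$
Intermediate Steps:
$y{\left(T \right)} = -8 + T$
$v{\left(u \right)} = 8 + u$
$j{\left(V,z \right)} = -22$ ($j{\left(V,z \right)} = -8 + \left(\left(-2\right) 5 + \left(-8 + 4\right)\right) = -8 - 14 = -22$)
$\left(-353 + j{\left(v{\left(4 \right)},-11 \right)}\right)^{2} = \left(-353 - 22\right)^{2} = \left(-375\right)^{2} = 140625$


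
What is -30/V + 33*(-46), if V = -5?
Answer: -1512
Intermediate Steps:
-30/V + 33*(-46) = -30/(-5) + 33*(-46) = -30*(-⅕) - 1518 = 6 - 1518 = -1512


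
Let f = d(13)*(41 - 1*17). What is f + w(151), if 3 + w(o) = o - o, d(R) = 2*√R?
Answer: -3 + 48*√13 ≈ 170.07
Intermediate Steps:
w(o) = -3 (w(o) = -3 + (o - o) = -3 + 0 = -3)
f = 48*√13 (f = (2*√13)*(41 - 1*17) = (2*√13)*(41 - 17) = (2*√13)*24 = 48*√13 ≈ 173.07)
f + w(151) = 48*√13 - 3 = -3 + 48*√13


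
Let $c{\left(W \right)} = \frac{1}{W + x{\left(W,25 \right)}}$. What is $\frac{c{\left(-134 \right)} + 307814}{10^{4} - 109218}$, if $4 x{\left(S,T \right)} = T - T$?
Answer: $- \frac{41247075}{13295212} \approx -3.1024$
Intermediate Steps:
$x{\left(S,T \right)} = 0$ ($x{\left(S,T \right)} = \frac{T - T}{4} = \frac{1}{4} \cdot 0 = 0$)
$c{\left(W \right)} = \frac{1}{W}$ ($c{\left(W \right)} = \frac{1}{W + 0} = \frac{1}{W}$)
$\frac{c{\left(-134 \right)} + 307814}{10^{4} - 109218} = \frac{\frac{1}{-134} + 307814}{10^{4} - 109218} = \frac{- \frac{1}{134} + 307814}{10000 - 109218} = \frac{41247075}{134 \left(-99218\right)} = \frac{41247075}{134} \left(- \frac{1}{99218}\right) = - \frac{41247075}{13295212}$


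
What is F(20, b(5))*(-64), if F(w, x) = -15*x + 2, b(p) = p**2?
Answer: 23872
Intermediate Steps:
F(w, x) = 2 - 15*x
F(20, b(5))*(-64) = (2 - 15*5**2)*(-64) = (2 - 15*25)*(-64) = (2 - 375)*(-64) = -373*(-64) = 23872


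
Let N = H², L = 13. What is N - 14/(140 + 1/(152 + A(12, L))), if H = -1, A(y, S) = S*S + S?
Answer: 42085/46761 ≈ 0.90000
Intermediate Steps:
A(y, S) = S + S² (A(y, S) = S² + S = S + S²)
N = 1 (N = (-1)² = 1)
N - 14/(140 + 1/(152 + A(12, L))) = 1 - 14/(140 + 1/(152 + 13*(1 + 13))) = 1 - 14/(140 + 1/(152 + 13*14)) = 1 - 14/(140 + 1/(152 + 182)) = 1 - 14/(140 + 1/334) = 1 - 14/46761/334 = 1 - 14*334/46761 = 1 - 4676/46761 = 42085/46761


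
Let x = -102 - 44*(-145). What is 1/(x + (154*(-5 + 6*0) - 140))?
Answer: 1/5368 ≈ 0.00018629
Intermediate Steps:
x = 6278 (x = -102 + 6380 = 6278)
1/(x + (154*(-5 + 6*0) - 140)) = 1/(6278 + (154*(-5 + 6*0) - 140)) = 1/(6278 + (154*(-5 + 0) - 140)) = 1/(6278 + (154*(-5) - 140)) = 1/(6278 + (-770 - 140)) = 1/(6278 - 910) = 1/5368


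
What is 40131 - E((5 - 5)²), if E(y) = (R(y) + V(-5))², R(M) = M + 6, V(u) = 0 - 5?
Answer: 40130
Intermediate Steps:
V(u) = -5
R(M) = 6 + M
E(y) = (1 + y)² (E(y) = ((6 + y) - 5)² = (1 + y)²)
40131 - E((5 - 5)²) = 40131 - (1 + (5 - 5)²)² = 40131 - (1 + 0²)² = 40131 - (1 + 0)² = 40131 - 1*1² = 40131 - 1*1 = 40131 - 1 = 40130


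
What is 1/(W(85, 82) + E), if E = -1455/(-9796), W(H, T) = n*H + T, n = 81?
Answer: 9796/68250187 ≈ 0.00014353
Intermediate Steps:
W(H, T) = T + 81*H (W(H, T) = 81*H + T = T + 81*H)
E = 1455/9796 (E = -1455*(-1/9796) = 1455/9796 ≈ 0.14853)
1/(W(85, 82) + E) = 1/((82 + 81*85) + 1455/9796) = 1/((82 + 6885) + 1455/9796) = 1/(6967 + 1455/9796) = 1/(68250187/9796) = 9796/68250187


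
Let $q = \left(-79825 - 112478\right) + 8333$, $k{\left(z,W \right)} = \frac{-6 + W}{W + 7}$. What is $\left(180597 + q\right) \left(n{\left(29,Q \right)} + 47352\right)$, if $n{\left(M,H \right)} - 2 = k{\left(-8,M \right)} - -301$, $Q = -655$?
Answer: $- \frac{5786728919}{36} \approx -1.6074 \cdot 10^{8}$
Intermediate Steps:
$k{\left(z,W \right)} = \frac{-6 + W}{7 + W}$
$q = -183970$ ($q = -192303 + 8333 = -183970$)
$n{\left(M,H \right)} = 303 + \frac{-6 + M}{7 + M}$ ($n{\left(M,H \right)} = 2 + \left(\frac{-6 + M}{7 + M} - -301\right) = 2 + \left(\frac{-6 + M}{7 + M} + 301\right) = 2 + \left(301 + \frac{-6 + M}{7 + M}\right) = 303 + \frac{-6 + M}{7 + M}$)
$\left(180597 + q\right) \left(n{\left(29,Q \right)} + 47352\right) = \left(180597 - 183970\right) \left(\frac{2115 + 304 \cdot 29}{7 + 29} + 47352\right) = - 3373 \left(\frac{2115 + 8816}{36} + 47352\right) = - 3373 \left(\frac{1}{36} \cdot 10931 + 47352\right) = - 3373 \left(\frac{10931}{36} + 47352\right) = \left(-3373\right) \frac{1715603}{36} = - \frac{5786728919}{36}$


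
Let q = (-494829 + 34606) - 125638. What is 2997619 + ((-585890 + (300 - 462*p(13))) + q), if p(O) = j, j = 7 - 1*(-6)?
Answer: 1820162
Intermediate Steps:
q = -585861 (q = -460223 - 125638 = -585861)
j = 13 (j = 7 + 6 = 13)
p(O) = 13
2997619 + ((-585890 + (300 - 462*p(13))) + q) = 2997619 + ((-585890 + (300 - 462*13)) - 585861) = 2997619 + ((-585890 + (300 - 6006)) - 585861) = 2997619 + ((-585890 - 5706) - 585861) = 2997619 + (-591596 - 585861) = 2997619 - 1177457 = 1820162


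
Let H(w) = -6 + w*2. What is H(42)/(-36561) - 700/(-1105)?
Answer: 1700434/2693327 ≈ 0.63135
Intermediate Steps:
H(w) = -6 + 2*w
H(42)/(-36561) - 700/(-1105) = (-6 + 2*42)/(-36561) - 700/(-1105) = (-6 + 84)*(-1/36561) - 700*(-1/1105) = 78*(-1/36561) + 140/221 = -26/12187 + 140/221 = 1700434/2693327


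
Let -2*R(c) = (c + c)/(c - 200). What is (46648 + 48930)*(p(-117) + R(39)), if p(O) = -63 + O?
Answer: -395160414/23 ≈ -1.7181e+7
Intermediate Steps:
R(c) = -c/(-200 + c) (R(c) = -(c + c)/(2*(c - 200)) = -2*c/(2*(-200 + c)) = -c/(-200 + c))
(46648 + 48930)*(p(-117) + R(39)) = (46648 + 48930)*((-63 - 117) - 1*39/(-200 + 39)) = 95578*(-180 - 1*39/(-161)) = 95578*(-180 - 1*39*(-1/161)) = 95578*(-180 + 39/161) = 95578*(-28941/161) = -395160414/23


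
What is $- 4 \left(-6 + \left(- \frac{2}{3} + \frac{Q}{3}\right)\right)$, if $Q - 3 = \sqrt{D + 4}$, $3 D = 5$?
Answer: $\frac{68}{3} - \frac{4 \sqrt{51}}{9} \approx 19.493$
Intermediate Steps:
$D = \frac{5}{3}$ ($D = \frac{1}{3} \cdot 5 = \frac{5}{3} \approx 1.6667$)
$Q = 3 + \frac{\sqrt{51}}{3}$ ($Q = 3 + \sqrt{\frac{5}{3} + 4} = 3 + \sqrt{\frac{17}{3}} = 3 + \frac{\sqrt{51}}{3} \approx 5.3805$)
$- 4 \left(-6 + \left(- \frac{2}{3} + \frac{Q}{3}\right)\right) = - 4 \left(-6 - \left(\frac{2}{3} - \frac{3 + \frac{\sqrt{51}}{3}}{3}\right)\right) = - 4 \left(-6 - \left(\frac{2}{3} - \left(3 + \frac{\sqrt{51}}{3}\right) \frac{1}{3}\right)\right) = - 4 \left(-6 - \left(- \frac{1}{3} - \frac{\sqrt{51}}{9}\right)\right) = - 4 \left(-6 + \left(\frac{1}{3} + \frac{\sqrt{51}}{9}\right)\right) = - 4 \left(- \frac{17}{3} + \frac{\sqrt{51}}{9}\right) = \frac{68}{3} - \frac{4 \sqrt{51}}{9}$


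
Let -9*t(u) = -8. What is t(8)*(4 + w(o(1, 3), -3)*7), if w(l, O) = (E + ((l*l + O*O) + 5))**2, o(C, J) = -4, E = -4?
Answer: 37888/9 ≈ 4209.8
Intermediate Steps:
t(u) = 8/9 (t(u) = -1/9*(-8) = 8/9)
w(l, O) = (1 + O**2 + l**2)**2 (w(l, O) = (-4 + ((l*l + O*O) + 5))**2 = (-4 + ((l**2 + O**2) + 5))**2 = (-4 + ((O**2 + l**2) + 5))**2 = (-4 + (5 + O**2 + l**2))**2 = (1 + O**2 + l**2)**2)
t(8)*(4 + w(o(1, 3), -3)*7) = 8*(4 + (1 + (-3)**2 + (-4)**2)**2*7)/9 = 8*(4 + (1 + 9 + 16)**2*7)/9 = 8*(4 + 26**2*7)/9 = 8*(4 + 676*7)/9 = 8*(4 + 4732)/9 = (8/9)*4736 = 37888/9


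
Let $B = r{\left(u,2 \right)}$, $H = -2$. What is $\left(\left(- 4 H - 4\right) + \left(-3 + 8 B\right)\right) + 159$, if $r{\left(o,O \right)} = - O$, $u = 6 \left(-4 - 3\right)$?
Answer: $144$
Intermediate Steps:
$u = -42$ ($u = 6 \left(-7\right) = -42$)
$B = -2$ ($B = \left(-1\right) 2 = -2$)
$\left(\left(- 4 H - 4\right) + \left(-3 + 8 B\right)\right) + 159 = \left(\left(\left(-4\right) \left(-2\right) - 4\right) + \left(-3 + 8 \left(-2\right)\right)\right) + 159 = \left(\left(8 - 4\right) - 19\right) + 159 = \left(4 - 19\right) + 159 = -15 + 159 = 144$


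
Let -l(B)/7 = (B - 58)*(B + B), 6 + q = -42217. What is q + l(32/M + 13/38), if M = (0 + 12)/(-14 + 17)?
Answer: -26297753/722 ≈ -36424.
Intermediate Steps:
q = -42223 (q = -6 - 42217 = -42223)
M = 4 (M = 12/3 = 12*(⅓) = 4)
l(B) = -14*B*(-58 + B) (l(B) = -7*(B - 58)*(B + B) = -7*(-58 + B)*2*B = -14*B*(-58 + B))
q + l(32/M + 13/38) = -42223 + 14*(32/4 + 13/38)*(58 - (32/4 + 13/38)) = -42223 + 14*(32*(¼) + 13*(1/38))*(58 - (32*(¼) + 13*(1/38))) = -42223 + 14*(8 + 13/38)*(58 - (8 + 13/38)) = -42223 + 14*(317/38)*(58 - 1*317/38) = -42223 + 14*(317/38)*(58 - 317/38) = -42223 + 14*(317/38)*(1887/38) = -42223 + 4187253/722 = -26297753/722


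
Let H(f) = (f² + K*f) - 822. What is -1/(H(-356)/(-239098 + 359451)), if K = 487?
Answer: 1973/778 ≈ 2.5360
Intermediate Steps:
H(f) = -822 + f² + 487*f (H(f) = (f² + 487*f) - 822 = -822 + f² + 487*f)
-1/(H(-356)/(-239098 + 359451)) = -1/((-822 + (-356)² + 487*(-356))/(-239098 + 359451)) = -1/((-822 + 126736 - 173372)/120353) = -1/((-47458*1/120353)) = -1/(-778/1973) = -1*(-1973/778) = 1973/778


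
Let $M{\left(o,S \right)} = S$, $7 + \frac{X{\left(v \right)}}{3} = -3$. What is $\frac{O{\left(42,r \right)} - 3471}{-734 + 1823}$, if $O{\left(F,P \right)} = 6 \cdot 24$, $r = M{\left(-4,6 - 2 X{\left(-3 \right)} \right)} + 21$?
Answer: $- \frac{1109}{363} \approx -3.0551$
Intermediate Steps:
$X{\left(v \right)} = -30$ ($X{\left(v \right)} = -21 + 3 \left(-3\right) = -21 - 9 = -30$)
$r = 87$ ($r = \left(6 - -60\right) + 21 = \left(6 + 60\right) + 21 = 66 + 21 = 87$)
$O{\left(F,P \right)} = 144$
$\frac{O{\left(42,r \right)} - 3471}{-734 + 1823} = \frac{144 - 3471}{-734 + 1823} = - \frac{3327}{1089} = \left(-3327\right) \frac{1}{1089} = - \frac{1109}{363}$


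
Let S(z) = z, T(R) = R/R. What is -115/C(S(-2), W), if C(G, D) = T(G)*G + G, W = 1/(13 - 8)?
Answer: 115/4 ≈ 28.750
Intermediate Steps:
T(R) = 1
W = ⅕ (W = 1/5 = ⅕ ≈ 0.20000)
C(G, D) = 2*G (C(G, D) = 1*G + G = G + G = 2*G)
-115/C(S(-2), W) = -115/(2*(-2)) = -115/(-4) = -115*(-¼) = 115/4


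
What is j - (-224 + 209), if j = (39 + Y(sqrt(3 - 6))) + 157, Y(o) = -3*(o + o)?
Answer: 211 - 6*I*sqrt(3) ≈ 211.0 - 10.392*I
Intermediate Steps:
Y(o) = -6*o
j = 196 - 6*I*sqrt(3) (j = (39 - 6*sqrt(3 - 6)) + 157 = (39 - 6*I*sqrt(3)) + 157 = 196 - 6*I*sqrt(3) ≈ 196.0 - 10.392*I)
j - (-224 + 209) = (196 - 6*I*sqrt(3)) - (-224 + 209) = (196 - 6*I*sqrt(3)) - 1*(-15) = (196 - 6*I*sqrt(3)) + 15 = 211 - 6*I*sqrt(3)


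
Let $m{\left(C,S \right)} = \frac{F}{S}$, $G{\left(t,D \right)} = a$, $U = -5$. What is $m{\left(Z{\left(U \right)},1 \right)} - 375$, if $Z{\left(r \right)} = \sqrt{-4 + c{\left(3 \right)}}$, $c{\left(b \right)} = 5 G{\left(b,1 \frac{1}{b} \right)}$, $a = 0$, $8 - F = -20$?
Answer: $-347$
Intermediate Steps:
$F = 28$ ($F = 8 - -20 = 8 + 20 = 28$)
$G{\left(t,D \right)} = 0$
$c{\left(b \right)} = 0$ ($c{\left(b \right)} = 5 \cdot 0 = 0$)
$Z{\left(r \right)} = 2 i$ ($Z{\left(r \right)} = \sqrt{-4 + 0} = \sqrt{-4} = 2 i$)
$m{\left(C,S \right)} = \frac{28}{S}$
$m{\left(Z{\left(U \right)},1 \right)} - 375 = \frac{28}{1} - 375 = 28 \cdot 1 - 375 = 28 - 375 = -347$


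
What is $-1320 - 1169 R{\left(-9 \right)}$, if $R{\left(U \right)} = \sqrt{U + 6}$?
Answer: $-1320 - 1169 i \sqrt{3} \approx -1320.0 - 2024.8 i$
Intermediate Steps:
$R{\left(U \right)} = \sqrt{6 + U}$
$-1320 - 1169 R{\left(-9 \right)} = -1320 - 1169 \sqrt{6 - 9} = -1320 - 1169 \sqrt{-3} = -1320 - 1169 i \sqrt{3}$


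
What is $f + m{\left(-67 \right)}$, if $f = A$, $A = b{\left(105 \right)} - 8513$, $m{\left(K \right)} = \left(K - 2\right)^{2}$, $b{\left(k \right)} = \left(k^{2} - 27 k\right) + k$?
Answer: $4543$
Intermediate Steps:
$b{\left(k \right)} = k^{2} - 26 k$
$m{\left(K \right)} = \left(-2 + K\right)^{2}$
$A = -218$ ($A = 105 \left(-26 + 105\right) - 8513 = 105 \cdot 79 - 8513 = 8295 - 8513 = -218$)
$f = -218$
$f + m{\left(-67 \right)} = -218 + \left(-2 - 67\right)^{2} = -218 + \left(-69\right)^{2} = -218 + 4761 = 4543$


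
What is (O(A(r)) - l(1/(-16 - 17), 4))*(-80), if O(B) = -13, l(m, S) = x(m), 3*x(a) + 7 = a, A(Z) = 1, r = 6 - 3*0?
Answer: 84400/99 ≈ 852.53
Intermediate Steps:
r = 6 (r = 6 + 0 = 6)
x(a) = -7/3 + a/3
l(m, S) = -7/3 + m/3
(O(A(r)) - l(1/(-16 - 17), 4))*(-80) = (-13 - (-7/3 + 1/(3*(-16 - 17))))*(-80) = (-13 - (-7/3 + (1/3)/(-33)))*(-80) = (-13 - (-7/3 + (1/3)*(-1/33)))*(-80) = (-13 - (-7/3 - 1/99))*(-80) = (-13 - 1*(-232/99))*(-80) = (-13 + 232/99)*(-80) = -1055/99*(-80) = 84400/99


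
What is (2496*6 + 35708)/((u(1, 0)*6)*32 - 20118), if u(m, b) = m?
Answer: -25342/9963 ≈ -2.5436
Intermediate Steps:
(2496*6 + 35708)/((u(1, 0)*6)*32 - 20118) = (2496*6 + 35708)/((1*6)*32 - 20118) = (14976 + 35708)/(6*32 - 20118) = 50684/(192 - 20118) = 50684/(-19926) = 50684*(-1/19926) = -25342/9963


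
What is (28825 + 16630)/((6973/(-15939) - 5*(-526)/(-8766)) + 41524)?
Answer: 352835028315/322315729816 ≈ 1.0947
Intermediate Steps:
(28825 + 16630)/((6973/(-15939) - 5*(-526)/(-8766)) + 41524) = 45455/((6973*(-1/15939) + 2630*(-1/8766)) + 41524) = 45455/((-6973/15939 - 1315/4383) + 41524) = 45455/(-5724716/7762293 + 41524) = 45455/(322315729816/7762293) = 45455*(7762293/322315729816) = 352835028315/322315729816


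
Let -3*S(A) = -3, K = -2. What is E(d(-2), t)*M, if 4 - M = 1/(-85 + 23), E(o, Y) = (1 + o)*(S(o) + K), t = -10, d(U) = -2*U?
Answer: -1245/62 ≈ -20.081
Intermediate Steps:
S(A) = 1 (S(A) = -1/3*(-3) = 1)
E(o, Y) = -1 - o (E(o, Y) = (1 + o)*(1 - 2) = (1 + o)*(-1) = -1 - o)
M = 249/62 (M = 4 - 1/(-85 + 23) = 4 - 1/(-62) = 4 - 1*(-1/62) = 4 + 1/62 = 249/62 ≈ 4.0161)
E(d(-2), t)*M = (-1 - (-2)*(-2))*(249/62) = (-1 - 1*4)*(249/62) = (-1 - 4)*(249/62) = -5*249/62 = -1245/62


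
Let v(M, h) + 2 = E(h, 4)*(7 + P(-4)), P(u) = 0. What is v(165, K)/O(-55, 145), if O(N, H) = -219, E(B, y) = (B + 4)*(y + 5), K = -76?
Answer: 4538/219 ≈ 20.721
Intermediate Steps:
E(B, y) = (4 + B)*(5 + y)
v(M, h) = 250 + 63*h (v(M, h) = -2 + (20 + 4*4 + 5*h + h*4)*(7 + 0) = -2 + (20 + 16 + 5*h + 4*h)*7 = -2 + (36 + 9*h)*7 = -2 + (252 + 63*h) = 250 + 63*h)
v(165, K)/O(-55, 145) = (250 + 63*(-76))/(-219) = (250 - 4788)*(-1/219) = -4538*(-1/219) = 4538/219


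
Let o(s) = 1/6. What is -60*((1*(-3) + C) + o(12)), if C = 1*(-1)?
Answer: 230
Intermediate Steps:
o(s) = 1/6
C = -1
-60*((1*(-3) + C) + o(12)) = -60*((1*(-3) - 1) + 1/6) = -60*((-3 - 1) + 1/6) = -60*(-4 + 1/6) = -60*(-23/6) = 230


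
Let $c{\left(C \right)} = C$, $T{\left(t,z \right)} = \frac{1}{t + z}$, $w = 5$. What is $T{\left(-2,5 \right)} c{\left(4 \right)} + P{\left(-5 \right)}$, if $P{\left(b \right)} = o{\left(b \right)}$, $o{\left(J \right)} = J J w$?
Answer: $\frac{379}{3} \approx 126.33$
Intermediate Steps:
$o{\left(J \right)} = 5 J^{2}$ ($o{\left(J \right)} = J J 5 = J^{2} \cdot 5 = 5 J^{2}$)
$P{\left(b \right)} = 5 b^{2}$
$T{\left(-2,5 \right)} c{\left(4 \right)} + P{\left(-5 \right)} = \frac{1}{-2 + 5} \cdot 4 + 5 \left(-5\right)^{2} = \frac{1}{3} \cdot 4 + 5 \cdot 25 = \frac{1}{3} \cdot 4 + 125 = \frac{4}{3} + 125 = \frac{379}{3}$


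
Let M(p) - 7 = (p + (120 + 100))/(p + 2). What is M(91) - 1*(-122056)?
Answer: 11352170/93 ≈ 1.2207e+5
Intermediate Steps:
M(p) = 7 + (220 + p)/(2 + p) (M(p) = 7 + (p + (120 + 100))/(p + 2) = 7 + (p + 220)/(2 + p) = 7 + (220 + p)/(2 + p))
M(91) - 1*(-122056) = 2*(117 + 4*91)/(2 + 91) - 1*(-122056) = 2*(117 + 364)/93 + 122056 = 2*(1/93)*481 + 122056 = 962/93 + 122056 = 11352170/93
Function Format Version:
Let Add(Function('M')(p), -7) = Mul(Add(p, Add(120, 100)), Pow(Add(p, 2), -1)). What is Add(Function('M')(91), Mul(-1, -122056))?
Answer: Rational(11352170, 93) ≈ 1.2207e+5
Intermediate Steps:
Function('M')(p) = Add(7, Mul(Pow(Add(2, p), -1), Add(220, p))) (Function('M')(p) = Add(7, Mul(Add(p, Add(120, 100)), Pow(Add(p, 2), -1))) = Add(7, Mul(Add(p, 220), Pow(Add(2, p), -1))) = Add(7, Mul(Add(220, p), Pow(Add(2, p), -1))) = Add(7, Mul(Pow(Add(2, p), -1), Add(220, p))))
Add(Function('M')(91), Mul(-1, -122056)) = Add(Mul(2, Pow(Add(2, 91), -1), Add(117, Mul(4, 91))), Mul(-1, -122056)) = Add(Mul(2, Pow(93, -1), Add(117, 364)), 122056) = Add(Mul(2, Rational(1, 93), 481), 122056) = Add(Rational(962, 93), 122056) = Rational(11352170, 93)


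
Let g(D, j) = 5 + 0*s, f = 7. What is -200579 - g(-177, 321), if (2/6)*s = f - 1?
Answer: -200584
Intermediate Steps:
s = 18 (s = 3*(7 - 1) = 3*6 = 18)
g(D, j) = 5 (g(D, j) = 5 + 0*18 = 5 + 0 = 5)
-200579 - g(-177, 321) = -200579 - 1*5 = -200579 - 5 = -200584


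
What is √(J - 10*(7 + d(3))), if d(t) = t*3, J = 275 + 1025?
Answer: 2*√285 ≈ 33.764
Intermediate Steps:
J = 1300
d(t) = 3*t
√(J - 10*(7 + d(3))) = √(1300 - 10*(7 + 3*3)) = √(1300 - 10*(7 + 9)) = √(1300 - 10*16) = √(1300 - 160) = √1140 = 2*√285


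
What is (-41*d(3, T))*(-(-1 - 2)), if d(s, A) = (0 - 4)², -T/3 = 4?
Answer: -1968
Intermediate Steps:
T = -12 (T = -3*4 = -12)
d(s, A) = 16 (d(s, A) = (-4)² = 16)
(-41*d(3, T))*(-(-1 - 2)) = (-41*16)*(-(-1 - 2)) = -(-656)*(-3) = -656*3 = -1968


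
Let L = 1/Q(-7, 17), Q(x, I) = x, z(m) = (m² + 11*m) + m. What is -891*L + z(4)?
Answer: 1339/7 ≈ 191.29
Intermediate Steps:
z(m) = m² + 12*m
L = -⅐ (L = 1/(-7) = -⅐ ≈ -0.14286)
-891*L + z(4) = -891*(-⅐) + 4*(12 + 4) = 891/7 + 4*16 = 891/7 + 64 = 1339/7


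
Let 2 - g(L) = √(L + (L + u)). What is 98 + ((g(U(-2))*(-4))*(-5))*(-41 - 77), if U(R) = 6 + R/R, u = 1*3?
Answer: -4622 + 2360*√17 ≈ 5108.5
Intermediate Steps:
u = 3
U(R) = 7 (U(R) = 6 + 1 = 7)
g(L) = 2 - √(3 + 2*L) (g(L) = 2 - √(L + (L + 3)) = 2 - √(L + (3 + L)) = 2 - √(3 + 2*L))
98 + ((g(U(-2))*(-4))*(-5))*(-41 - 77) = 98 + (((2 - √(3 + 2*7))*(-4))*(-5))*(-41 - 77) = 98 + (((2 - √(3 + 14))*(-4))*(-5))*(-118) = 98 + (((2 - √17)*(-4))*(-5))*(-118) = 98 + ((-8 + 4*√17)*(-5))*(-118) = 98 + (40 - 20*√17)*(-118) = 98 + (-4720 + 2360*√17) = -4622 + 2360*√17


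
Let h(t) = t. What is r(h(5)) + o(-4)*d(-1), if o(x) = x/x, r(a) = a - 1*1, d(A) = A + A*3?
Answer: 0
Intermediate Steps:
d(A) = 4*A (d(A) = A + 3*A = 4*A)
r(a) = -1 + a (r(a) = a - 1 = -1 + a)
o(x) = 1
r(h(5)) + o(-4)*d(-1) = (-1 + 5) + 1*(4*(-1)) = 4 + 1*(-4) = 4 - 4 = 0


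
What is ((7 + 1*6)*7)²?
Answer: 8281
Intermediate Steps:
((7 + 1*6)*7)² = ((7 + 6)*7)² = (13*7)² = 91² = 8281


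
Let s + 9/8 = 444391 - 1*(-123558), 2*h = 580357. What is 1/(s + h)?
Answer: 8/6865011 ≈ 1.1653e-6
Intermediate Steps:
h = 580357/2 (h = (1/2)*580357 = 580357/2 ≈ 2.9018e+5)
s = 4543583/8 (s = -9/8 + (444391 - 1*(-123558)) = -9/8 + (444391 + 123558) = -9/8 + 567949 = 4543583/8 ≈ 5.6795e+5)
1/(s + h) = 1/(4543583/8 + 580357/2) = 1/(6865011/8) = 8/6865011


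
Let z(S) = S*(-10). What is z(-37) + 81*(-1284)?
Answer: -103634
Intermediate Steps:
z(S) = -10*S
z(-37) + 81*(-1284) = -10*(-37) + 81*(-1284) = 370 - 104004 = -103634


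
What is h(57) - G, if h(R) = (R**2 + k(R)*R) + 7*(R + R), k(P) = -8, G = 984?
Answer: 2607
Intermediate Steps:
h(R) = R**2 + 6*R (h(R) = (R**2 - 8*R) + 7*(R + R) = (R**2 - 8*R) + 7*(2*R) = (R**2 - 8*R) + 14*R = R**2 + 6*R)
h(57) - G = 57*(6 + 57) - 1*984 = 57*63 - 984 = 3591 - 984 = 2607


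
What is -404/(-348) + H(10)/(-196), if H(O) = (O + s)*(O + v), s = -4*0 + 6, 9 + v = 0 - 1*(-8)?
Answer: 1817/4263 ≈ 0.42623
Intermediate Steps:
v = -1 (v = -9 + (0 - 1*(-8)) = -9 + (0 + 8) = -9 + 8 = -1)
s = 6 (s = 0 + 6 = 6)
H(O) = (-1 + O)*(6 + O) (H(O) = (O + 6)*(O - 1) = (6 + O)*(-1 + O) = (-1 + O)*(6 + O))
-404/(-348) + H(10)/(-196) = -404/(-348) + (-6 + 10² + 5*10)/(-196) = -404*(-1/348) + (-6 + 100 + 50)*(-1/196) = 101/87 + 144*(-1/196) = 101/87 - 36/49 = 1817/4263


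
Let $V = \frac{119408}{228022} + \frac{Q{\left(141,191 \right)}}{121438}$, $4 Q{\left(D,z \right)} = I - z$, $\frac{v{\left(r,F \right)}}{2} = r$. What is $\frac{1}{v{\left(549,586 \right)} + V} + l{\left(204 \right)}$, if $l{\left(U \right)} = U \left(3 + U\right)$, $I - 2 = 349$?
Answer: $\frac{321130411982030893}{7604679479478} \approx 42228.0$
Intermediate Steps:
$I = 351$ ($I = 2 + 349 = 351$)
$v{\left(r,F \right)} = 2 r$
$Q{\left(D,z \right)} = \frac{351}{4} - \frac{z}{4}$ ($Q{\left(D,z \right)} = \frac{351 - z}{4} = \frac{351}{4} - \frac{z}{4}$)
$V = \frac{3627447396}{6922633909}$ ($V = \frac{119408}{228022} + \frac{\frac{351}{4} - \frac{191}{4}}{121438} = 119408 \cdot \frac{1}{228022} + \left(\frac{351}{4} - \frac{191}{4}\right) \frac{1}{121438} = \frac{59704}{114011} + 40 \cdot \frac{1}{121438} = \frac{59704}{114011} + \frac{20}{60719} = \frac{3627447396}{6922633909} \approx 0.524$)
$\frac{1}{v{\left(549,586 \right)} + V} + l{\left(204 \right)} = \frac{1}{2 \cdot 549 + \frac{3627447396}{6922633909}} + 204 \left(3 + 204\right) = \frac{1}{1098 + \frac{3627447396}{6922633909}} + 204 \cdot 207 = \frac{1}{\frac{7604679479478}{6922633909}} + 42228 = \frac{6922633909}{7604679479478} + 42228 = \frac{321130411982030893}{7604679479478}$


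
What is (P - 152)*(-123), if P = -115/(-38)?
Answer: 696303/38 ≈ 18324.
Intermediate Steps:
P = 115/38 (P = -115*(-1/38) = 115/38 ≈ 3.0263)
(P - 152)*(-123) = (115/38 - 152)*(-123) = -5661/38*(-123) = 696303/38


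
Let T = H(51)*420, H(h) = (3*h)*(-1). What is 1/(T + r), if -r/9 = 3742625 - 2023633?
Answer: -1/15535188 ≈ -6.4370e-8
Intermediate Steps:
r = -15470928 (r = -9*(3742625 - 2023633) = -9*1718992 = -15470928)
H(h) = -3*h
T = -64260 (T = -3*51*420 = -153*420 = -64260)
1/(T + r) = 1/(-64260 - 15470928) = 1/(-15535188) = -1/15535188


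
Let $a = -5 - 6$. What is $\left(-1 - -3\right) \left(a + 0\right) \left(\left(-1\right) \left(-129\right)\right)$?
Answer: $-2838$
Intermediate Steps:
$a = -11$
$\left(-1 - -3\right) \left(a + 0\right) \left(\left(-1\right) \left(-129\right)\right) = \left(-1 - -3\right) \left(-11 + 0\right) \left(\left(-1\right) \left(-129\right)\right) = \left(-1 + 3\right) \left(-11\right) 129 = 2 \left(-11\right) 129 = \left(-22\right) 129 = -2838$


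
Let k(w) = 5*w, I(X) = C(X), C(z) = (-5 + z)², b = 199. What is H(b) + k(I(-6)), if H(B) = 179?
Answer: 784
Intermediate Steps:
I(X) = (-5 + X)²
H(b) + k(I(-6)) = 179 + 5*(-5 - 6)² = 179 + 5*(-11)² = 179 + 5*121 = 179 + 605 = 784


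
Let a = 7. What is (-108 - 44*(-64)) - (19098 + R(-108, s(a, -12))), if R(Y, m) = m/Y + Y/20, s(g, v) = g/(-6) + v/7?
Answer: -371603333/22680 ≈ -16385.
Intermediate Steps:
s(g, v) = -g/6 + v/7 (s(g, v) = g*(-⅙) + v*(⅐) = -g/6 + v/7)
R(Y, m) = Y/20 + m/Y (R(Y, m) = m/Y + Y*(1/20) = m/Y + Y/20 = Y/20 + m/Y)
(-108 - 44*(-64)) - (19098 + R(-108, s(a, -12))) = (-108 - 44*(-64)) - (19098 + ((1/20)*(-108) + (-⅙*7 + (⅐)*(-12))/(-108))) = (-108 + 2816) - (19098 + (-27/5 + (-7/6 - 12/7)*(-1/108))) = 2708 - (19098 + (-27/5 - 121/42*(-1/108))) = 2708 - (19098 + (-27/5 + 121/4536)) = 2708 - (19098 - 121867/22680) = 2708 - 1*433020773/22680 = 2708 - 433020773/22680 = -371603333/22680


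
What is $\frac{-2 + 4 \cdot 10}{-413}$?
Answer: $- \frac{38}{413} \approx -0.09201$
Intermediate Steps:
$\frac{-2 + 4 \cdot 10}{-413} = \left(-2 + 40\right) \left(- \frac{1}{413}\right) = 38 \left(- \frac{1}{413}\right) = - \frac{38}{413}$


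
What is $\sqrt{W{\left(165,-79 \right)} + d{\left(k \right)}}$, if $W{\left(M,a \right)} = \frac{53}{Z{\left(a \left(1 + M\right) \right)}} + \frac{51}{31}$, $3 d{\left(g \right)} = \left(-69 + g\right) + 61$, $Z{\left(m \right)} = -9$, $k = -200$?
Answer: $\frac{4 i \sqrt{39773}}{93} \approx 8.5777 i$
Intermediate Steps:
$d{\left(g \right)} = - \frac{8}{3} + \frac{g}{3}$ ($d{\left(g \right)} = \frac{\left(-69 + g\right) + 61}{3} = \frac{-8 + g}{3} = - \frac{8}{3} + \frac{g}{3}$)
$W{\left(M,a \right)} = - \frac{1184}{279}$ ($W{\left(M,a \right)} = \frac{53}{-9} + \frac{51}{31} = 53 \left(- \frac{1}{9}\right) + 51 \cdot \frac{1}{31} = - \frac{53}{9} + \frac{51}{31} = - \frac{1184}{279}$)
$\sqrt{W{\left(165,-79 \right)} + d{\left(k \right)}} = \sqrt{- \frac{1184}{279} + \left(- \frac{8}{3} + \frac{1}{3} \left(-200\right)\right)} = \sqrt{- \frac{1184}{279} - \frac{208}{3}} = \sqrt{- \frac{20528}{279}} = \frac{4 i \sqrt{39773}}{93}$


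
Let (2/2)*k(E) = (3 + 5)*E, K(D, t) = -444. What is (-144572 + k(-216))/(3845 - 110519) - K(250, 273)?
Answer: 23754778/53337 ≈ 445.37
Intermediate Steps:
k(E) = 8*E (k(E) = (3 + 5)*E = 8*E)
(-144572 + k(-216))/(3845 - 110519) - K(250, 273) = (-144572 + 8*(-216))/(3845 - 110519) - 1*(-444) = (-144572 - 1728)/(-106674) + 444 = -146300*(-1/106674) + 444 = 73150/53337 + 444 = 23754778/53337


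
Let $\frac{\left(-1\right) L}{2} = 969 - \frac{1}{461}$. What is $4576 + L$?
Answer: $\frac{1216120}{461} \approx 2638.0$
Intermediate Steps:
$L = - \frac{893416}{461}$ ($L = - 2 \left(969 - \frac{1}{461}\right) = \left(-2\right) \frac{446708}{461} = - \frac{893416}{461} \approx -1938.0$)
$4576 + L = 4576 - \frac{893416}{461} = \frac{1216120}{461}$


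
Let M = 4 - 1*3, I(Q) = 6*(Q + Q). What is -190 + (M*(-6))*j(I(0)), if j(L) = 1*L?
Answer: -190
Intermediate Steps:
I(Q) = 12*Q (I(Q) = 6*(2*Q) = 12*Q)
j(L) = L
M = 1 (M = 4 - 3 = 1)
-190 + (M*(-6))*j(I(0)) = -190 + (1*(-6))*(12*0) = -190 - 6*0 = -190 + 0 = -190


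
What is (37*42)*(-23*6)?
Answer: -214452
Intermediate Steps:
(37*42)*(-23*6) = 1554*(-138) = -214452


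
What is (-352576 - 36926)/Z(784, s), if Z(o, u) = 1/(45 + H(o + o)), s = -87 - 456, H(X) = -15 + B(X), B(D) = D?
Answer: -622424196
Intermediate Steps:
H(X) = -15 + X
s = -543
Z(o, u) = 1/(30 + 2*o) (Z(o, u) = 1/(45 + (-15 + (o + o))) = 1/(45 + (-15 + 2*o)) = 1/(30 + 2*o))
(-352576 - 36926)/Z(784, s) = (-352576 - 36926)/((1/(2*(15 + 784)))) = -389502/((½)/799) = -389502/((½)*(1/799)) = -389502/1/1598 = -389502*1598 = -622424196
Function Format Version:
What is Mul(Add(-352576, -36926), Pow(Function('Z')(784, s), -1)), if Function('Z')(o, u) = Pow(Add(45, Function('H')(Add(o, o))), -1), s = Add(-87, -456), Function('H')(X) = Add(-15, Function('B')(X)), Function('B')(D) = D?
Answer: -622424196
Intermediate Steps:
Function('H')(X) = Add(-15, X)
s = -543
Function('Z')(o, u) = Pow(Add(30, Mul(2, o)), -1) (Function('Z')(o, u) = Pow(Add(45, Add(-15, Add(o, o))), -1) = Pow(Add(45, Add(-15, Mul(2, o))), -1) = Pow(Add(30, Mul(2, o)), -1))
Mul(Add(-352576, -36926), Pow(Function('Z')(784, s), -1)) = Mul(Add(-352576, -36926), Pow(Mul(Rational(1, 2), Pow(Add(15, 784), -1)), -1)) = Mul(-389502, Pow(Mul(Rational(1, 2), Pow(799, -1)), -1)) = Mul(-389502, Pow(Mul(Rational(1, 2), Rational(1, 799)), -1)) = Mul(-389502, Pow(Rational(1, 1598), -1)) = Mul(-389502, 1598) = -622424196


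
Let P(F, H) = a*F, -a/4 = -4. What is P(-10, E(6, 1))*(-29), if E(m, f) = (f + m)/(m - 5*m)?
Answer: 4640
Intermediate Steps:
a = 16 (a = -4*(-4) = 16)
E(m, f) = -(f + m)/(4*m) (E(m, f) = (f + m)/((-4*m)) = (f + m)*(-1/(4*m)) = -(f + m)/(4*m))
P(F, H) = 16*F
P(-10, E(6, 1))*(-29) = (16*(-10))*(-29) = -160*(-29) = 4640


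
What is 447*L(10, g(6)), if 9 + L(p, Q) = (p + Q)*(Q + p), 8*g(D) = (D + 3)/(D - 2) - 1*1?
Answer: 43094823/1024 ≈ 42085.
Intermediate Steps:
g(D) = -1/8 + (3 + D)/(8*(-2 + D)) (g(D) = ((D + 3)/(D - 2) - 1*1)/8 = ((3 + D)/(-2 + D) - 1)/8 = (-1 + (3 + D)/(-2 + D))/8 = -1/8 + (3 + D)/(8*(-2 + D)))
L(p, Q) = -9 + (Q + p)**2 (L(p, Q) = -9 + (p + Q)*(Q + p) = -9 + (Q + p)*(Q + p) = -9 + (Q + p)**2)
447*L(10, g(6)) = 447*(-9 + (5/(8*(-2 + 6)) + 10)**2) = 447*(-9 + ((5/8)/4 + 10)**2) = 447*(-9 + ((5/8)*(1/4) + 10)**2) = 447*(-9 + (5/32 + 10)**2) = 447*(-9 + (325/32)**2) = 447*(-9 + 105625/1024) = 447*(96409/1024) = 43094823/1024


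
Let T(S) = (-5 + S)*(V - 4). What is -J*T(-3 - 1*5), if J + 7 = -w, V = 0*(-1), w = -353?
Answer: -17992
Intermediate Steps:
V = 0
T(S) = 20 - 4*S (T(S) = (-5 + S)*(0 - 4) = (-5 + S)*(-4) = 20 - 4*S)
J = 346 (J = -7 - 1*(-353) = -7 + 353 = 346)
-J*T(-3 - 1*5) = -346*(20 - 4*(-3 - 1*5)) = -346*(20 - 4*(-3 - 5)) = -346*(20 - 4*(-8)) = -346*(20 + 32) = -346*52 = -1*17992 = -17992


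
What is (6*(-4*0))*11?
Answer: 0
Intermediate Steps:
(6*(-4*0))*11 = (6*0)*11 = 0*11 = 0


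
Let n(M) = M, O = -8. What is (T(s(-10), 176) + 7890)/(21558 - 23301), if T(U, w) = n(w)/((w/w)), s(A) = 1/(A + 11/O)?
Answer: -8066/1743 ≈ -4.6277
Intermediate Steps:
s(A) = 1/(-11/8 + A) (s(A) = 1/(A + 11/(-8)) = 1/(A + 11*(-⅛)) = 1/(A - 11/8) = 1/(-11/8 + A))
T(U, w) = w (T(U, w) = w/((w/w)) = w/1 = w*1 = w)
(T(s(-10), 176) + 7890)/(21558 - 23301) = (176 + 7890)/(21558 - 23301) = 8066/(-1743) = 8066*(-1/1743) = -8066/1743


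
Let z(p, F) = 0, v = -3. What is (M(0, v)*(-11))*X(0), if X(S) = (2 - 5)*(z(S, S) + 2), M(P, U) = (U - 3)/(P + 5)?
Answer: -396/5 ≈ -79.200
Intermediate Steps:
M(P, U) = (-3 + U)/(5 + P)
X(S) = -6 (X(S) = (2 - 5)*(0 + 2) = -3*2 = -6)
(M(0, v)*(-11))*X(0) = (((-3 - 3)/(5 + 0))*(-11))*(-6) = ((-6/5)*(-11))*(-6) = (((⅕)*(-6))*(-11))*(-6) = -6/5*(-11)*(-6) = (66/5)*(-6) = -396/5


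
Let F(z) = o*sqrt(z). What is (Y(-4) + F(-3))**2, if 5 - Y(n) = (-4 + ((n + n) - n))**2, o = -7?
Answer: 3334 + 826*I*sqrt(3) ≈ 3334.0 + 1430.7*I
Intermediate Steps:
Y(n) = 5 - (-4 + n)**2 (Y(n) = 5 - (-4 + ((n + n) - n))**2 = 5 - (-4 + (2*n - n))**2 = 5 - (-4 + n)**2)
F(z) = -7*sqrt(z)
(Y(-4) + F(-3))**2 = ((5 - (-4 - 4)**2) - 7*I*sqrt(3))**2 = ((5 - 1*(-8)**2) - 7*I*sqrt(3))**2 = ((5 - 1*64) - 7*I*sqrt(3))**2 = ((5 - 64) - 7*I*sqrt(3))**2 = (-59 - 7*I*sqrt(3))**2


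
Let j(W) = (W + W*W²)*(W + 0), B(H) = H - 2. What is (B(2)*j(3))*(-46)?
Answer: 0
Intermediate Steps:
B(H) = -2 + H
j(W) = W*(W + W³) (j(W) = (W + W³)*W = W*(W + W³))
(B(2)*j(3))*(-46) = ((-2 + 2)*(3² + 3⁴))*(-46) = (0*(9 + 81))*(-46) = (0*90)*(-46) = 0*(-46) = 0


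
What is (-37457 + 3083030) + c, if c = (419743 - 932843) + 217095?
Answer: 2749568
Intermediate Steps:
c = -296005 (c = -513100 + 217095 = -296005)
(-37457 + 3083030) + c = (-37457 + 3083030) - 296005 = 3045573 - 296005 = 2749568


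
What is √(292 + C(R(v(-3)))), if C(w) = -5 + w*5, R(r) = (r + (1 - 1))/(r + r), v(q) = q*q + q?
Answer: √1158/2 ≈ 17.015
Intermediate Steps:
v(q) = q + q² (v(q) = q² + q = q + q²)
R(r) = ½ (R(r) = (r + 0)/((2*r)) = r*(1/(2*r)) = ½)
C(w) = -5 + 5*w
√(292 + C(R(v(-3)))) = √(292 + (-5 + 5*(½))) = √(292 + (-5 + 5/2)) = √(292 - 5/2) = √(579/2) = √1158/2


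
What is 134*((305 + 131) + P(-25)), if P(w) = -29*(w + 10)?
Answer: 116714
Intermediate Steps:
P(w) = -290 - 29*w (P(w) = -29*(10 + w) = -290 - 29*w)
134*((305 + 131) + P(-25)) = 134*((305 + 131) + (-290 - 29*(-25))) = 134*(436 + (-290 + 725)) = 134*(436 + 435) = 134*871 = 116714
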